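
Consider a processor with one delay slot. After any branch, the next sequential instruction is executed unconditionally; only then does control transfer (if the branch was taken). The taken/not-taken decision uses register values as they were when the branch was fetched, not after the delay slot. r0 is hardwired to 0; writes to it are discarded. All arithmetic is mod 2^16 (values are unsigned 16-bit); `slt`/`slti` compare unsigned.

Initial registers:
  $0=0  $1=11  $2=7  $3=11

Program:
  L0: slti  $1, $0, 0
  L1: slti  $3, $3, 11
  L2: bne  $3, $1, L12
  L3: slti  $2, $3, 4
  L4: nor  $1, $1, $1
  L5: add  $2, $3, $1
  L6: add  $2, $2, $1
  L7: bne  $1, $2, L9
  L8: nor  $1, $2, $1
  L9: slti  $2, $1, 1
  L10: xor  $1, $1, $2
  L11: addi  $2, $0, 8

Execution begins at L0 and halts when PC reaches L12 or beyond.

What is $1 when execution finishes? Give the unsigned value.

1

PC=0  slti  $1, $0, 0        | $0=0 $1=0 $2=7 $3=11
PC=1  slti  $3, $3, 11       | $0=0 $1=0 $2=7 $3=0
PC=2  bne  $3, $1, L12       | $0=0 $1=0 $2=7 $3=0  [not taken]
PC=3  slti  $2, $3, 4        | $0=0 $1=0 $2=1 $3=0
PC=4  nor  $1, $1, $1        | $0=0 $1=65535 $2=1 $3=0
PC=5  add  $2, $3, $1        | $0=0 $1=65535 $2=65535 $3=0
PC=6  add  $2, $2, $1        | $0=0 $1=65535 $2=65534 $3=0
PC=7  bne  $1, $2, L9        | $0=0 $1=65535 $2=65534 $3=0  [TAKEN]
PC=8  nor  $1, $2, $1        | $0=0 $1=0 $2=65534 $3=0
PC=9  slti  $2, $1, 1        | $0=0 $1=0 $2=1 $3=0
PC=10 xor  $1, $1, $2        | $0=0 $1=1 $2=1 $3=0
PC=11 addi  $2, $0, 8        | $0=0 $1=1 $2=8 $3=0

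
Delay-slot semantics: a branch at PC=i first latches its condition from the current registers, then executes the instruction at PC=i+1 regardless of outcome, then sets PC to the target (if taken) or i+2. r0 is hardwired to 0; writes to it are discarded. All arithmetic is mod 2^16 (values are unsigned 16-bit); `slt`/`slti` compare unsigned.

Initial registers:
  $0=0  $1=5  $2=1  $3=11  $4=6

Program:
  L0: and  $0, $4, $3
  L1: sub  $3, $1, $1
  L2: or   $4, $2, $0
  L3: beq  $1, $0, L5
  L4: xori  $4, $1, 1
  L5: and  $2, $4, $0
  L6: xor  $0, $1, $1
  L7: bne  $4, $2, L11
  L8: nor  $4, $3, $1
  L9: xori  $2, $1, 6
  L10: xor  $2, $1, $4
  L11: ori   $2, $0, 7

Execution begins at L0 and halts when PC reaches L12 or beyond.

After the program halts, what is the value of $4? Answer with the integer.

65530

#0 and  $0, $4, $3 ; 0/5/1/11/6
#1 sub  $3, $1, $1 ; 0/5/1/0/6
#2 or   $4, $2, $0 ; 0/5/1/0/1
#3 beq  $1, $0, L5 ; 0/5/1/0/1 ; →fallthru
#4 xori  $4, $1, 1 ; 0/5/1/0/4
#5 and  $2, $4, $0 ; 0/5/0/0/4
#6 xor  $0, $1, $1 ; 0/5/0/0/4
#7 bne  $4, $2, L11 ; 0/5/0/0/4 ; →target
#8 nor  $4, $3, $1 ; 0/5/0/0/65530
#11 ori   $2, $0, 7 ; 0/5/7/0/65530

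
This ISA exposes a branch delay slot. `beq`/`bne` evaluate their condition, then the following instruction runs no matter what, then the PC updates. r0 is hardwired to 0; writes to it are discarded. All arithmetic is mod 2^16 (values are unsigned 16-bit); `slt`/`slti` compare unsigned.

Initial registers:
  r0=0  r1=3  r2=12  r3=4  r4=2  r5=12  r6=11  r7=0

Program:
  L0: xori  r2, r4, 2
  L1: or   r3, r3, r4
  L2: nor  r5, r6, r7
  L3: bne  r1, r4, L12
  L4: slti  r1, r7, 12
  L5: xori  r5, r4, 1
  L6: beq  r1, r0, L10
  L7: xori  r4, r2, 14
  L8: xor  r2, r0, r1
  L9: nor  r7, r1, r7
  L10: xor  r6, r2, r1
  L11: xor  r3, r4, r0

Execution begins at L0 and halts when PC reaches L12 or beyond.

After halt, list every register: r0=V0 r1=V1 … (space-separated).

#0 xori  r2, r4, 2 ; 0/3/0/4/2/12/11/0
#1 or   r3, r3, r4 ; 0/3/0/6/2/12/11/0
#2 nor  r5, r6, r7 ; 0/3/0/6/2/65524/11/0
#3 bne  r1, r4, L12 ; 0/3/0/6/2/65524/11/0 ; →target
#4 slti  r1, r7, 12 ; 0/1/0/6/2/65524/11/0

r0=0 r1=1 r2=0 r3=6 r4=2 r5=65524 r6=11 r7=0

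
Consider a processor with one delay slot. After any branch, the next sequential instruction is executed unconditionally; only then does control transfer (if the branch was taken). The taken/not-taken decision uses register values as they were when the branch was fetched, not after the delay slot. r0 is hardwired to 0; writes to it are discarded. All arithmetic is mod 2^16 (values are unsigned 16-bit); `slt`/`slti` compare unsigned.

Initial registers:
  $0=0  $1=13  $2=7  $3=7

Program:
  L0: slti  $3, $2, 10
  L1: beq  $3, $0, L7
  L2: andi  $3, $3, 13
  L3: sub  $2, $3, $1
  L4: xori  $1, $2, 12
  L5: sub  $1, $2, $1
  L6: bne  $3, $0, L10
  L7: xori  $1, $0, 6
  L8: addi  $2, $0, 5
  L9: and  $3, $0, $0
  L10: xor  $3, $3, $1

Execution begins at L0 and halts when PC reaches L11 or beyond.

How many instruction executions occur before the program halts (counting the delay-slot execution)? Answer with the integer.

  step pc=0: slti  $3, $2, 10  regs=(0,13,7,1)
  step pc=1: beq  $3, $0, L7  cond=F  regs=(0,13,7,1)
  step pc=2: andi  $3, $3, 13  regs=(0,13,7,1)
  step pc=3: sub  $2, $3, $1  regs=(0,13,65524,1)
  step pc=4: xori  $1, $2, 12  regs=(0,65528,65524,1)
  step pc=5: sub  $1, $2, $1  regs=(0,65532,65524,1)
  step pc=6: bne  $3, $0, L10  cond=T  regs=(0,65532,65524,1)
  step pc=7: xori  $1, $0, 6  regs=(0,6,65524,1)
  step pc=10: xor  $3, $3, $1  regs=(0,6,65524,7)

9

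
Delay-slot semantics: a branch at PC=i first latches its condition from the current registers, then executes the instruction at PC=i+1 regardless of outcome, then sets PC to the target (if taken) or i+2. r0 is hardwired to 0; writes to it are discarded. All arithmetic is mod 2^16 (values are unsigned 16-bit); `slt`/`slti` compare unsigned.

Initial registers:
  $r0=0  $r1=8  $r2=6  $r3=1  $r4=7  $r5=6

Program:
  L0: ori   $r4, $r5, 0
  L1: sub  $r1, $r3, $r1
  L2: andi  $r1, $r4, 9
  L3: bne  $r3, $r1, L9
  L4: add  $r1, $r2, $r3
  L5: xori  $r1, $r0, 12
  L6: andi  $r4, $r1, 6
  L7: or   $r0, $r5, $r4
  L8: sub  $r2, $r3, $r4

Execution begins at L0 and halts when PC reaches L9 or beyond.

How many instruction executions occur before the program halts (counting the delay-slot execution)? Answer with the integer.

[0] ori   $r4, $r5, 0  →  {$r0:0, $r1:8, $r2:6, $r3:1, $r4:6, $r5:6}
[1] sub  $r1, $r3, $r1  →  {$r0:0, $r1:65529, $r2:6, $r3:1, $r4:6, $r5:6}
[2] andi  $r1, $r4, 9  →  {$r0:0, $r1:0, $r2:6, $r3:1, $r4:6, $r5:6}
[3] bne  $r3, $r1, L9  →  {$r0:0, $r1:0, $r2:6, $r3:1, $r4:6, $r5:6}  ⟨branch taken⟩
[4] add  $r1, $r2, $r3  →  {$r0:0, $r1:7, $r2:6, $r3:1, $r4:6, $r5:6}

5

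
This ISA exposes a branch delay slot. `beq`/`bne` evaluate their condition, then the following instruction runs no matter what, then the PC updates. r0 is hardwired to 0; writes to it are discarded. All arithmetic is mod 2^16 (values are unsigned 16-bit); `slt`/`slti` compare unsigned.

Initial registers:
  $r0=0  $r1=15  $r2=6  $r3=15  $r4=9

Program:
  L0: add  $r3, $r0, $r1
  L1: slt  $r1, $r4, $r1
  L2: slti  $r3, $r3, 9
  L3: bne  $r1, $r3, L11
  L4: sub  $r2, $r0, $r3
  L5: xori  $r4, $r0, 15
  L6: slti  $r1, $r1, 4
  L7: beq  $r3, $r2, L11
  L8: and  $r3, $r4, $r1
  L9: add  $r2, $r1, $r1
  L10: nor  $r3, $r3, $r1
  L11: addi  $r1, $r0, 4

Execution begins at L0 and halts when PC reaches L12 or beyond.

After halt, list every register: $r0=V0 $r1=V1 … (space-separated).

  step pc=0: add  $r3, $r0, $r1  regs=(0,15,6,15,9)
  step pc=1: slt  $r1, $r4, $r1  regs=(0,1,6,15,9)
  step pc=2: slti  $r3, $r3, 9  regs=(0,1,6,0,9)
  step pc=3: bne  $r1, $r3, L11  cond=T  regs=(0,1,6,0,9)
  step pc=4: sub  $r2, $r0, $r3  regs=(0,1,0,0,9)
  step pc=11: addi  $r1, $r0, 4  regs=(0,4,0,0,9)

$r0=0 $r1=4 $r2=0 $r3=0 $r4=9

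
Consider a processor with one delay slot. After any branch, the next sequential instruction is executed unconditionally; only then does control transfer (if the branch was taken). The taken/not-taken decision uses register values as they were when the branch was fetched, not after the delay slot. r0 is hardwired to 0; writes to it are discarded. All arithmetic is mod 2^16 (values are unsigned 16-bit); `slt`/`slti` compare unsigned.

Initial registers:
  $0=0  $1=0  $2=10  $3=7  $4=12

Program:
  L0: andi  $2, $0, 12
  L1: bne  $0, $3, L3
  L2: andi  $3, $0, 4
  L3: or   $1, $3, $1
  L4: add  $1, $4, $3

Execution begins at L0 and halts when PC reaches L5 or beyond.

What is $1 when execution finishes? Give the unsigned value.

12

PC=0  andi  $2, $0, 12       | $0=0 $1=0 $2=0 $3=7 $4=12
PC=1  bne  $0, $3, L3        | $0=0 $1=0 $2=0 $3=7 $4=12  [TAKEN]
PC=2  andi  $3, $0, 4        | $0=0 $1=0 $2=0 $3=0 $4=12
PC=3  or   $1, $3, $1        | $0=0 $1=0 $2=0 $3=0 $4=12
PC=4  add  $1, $4, $3        | $0=0 $1=12 $2=0 $3=0 $4=12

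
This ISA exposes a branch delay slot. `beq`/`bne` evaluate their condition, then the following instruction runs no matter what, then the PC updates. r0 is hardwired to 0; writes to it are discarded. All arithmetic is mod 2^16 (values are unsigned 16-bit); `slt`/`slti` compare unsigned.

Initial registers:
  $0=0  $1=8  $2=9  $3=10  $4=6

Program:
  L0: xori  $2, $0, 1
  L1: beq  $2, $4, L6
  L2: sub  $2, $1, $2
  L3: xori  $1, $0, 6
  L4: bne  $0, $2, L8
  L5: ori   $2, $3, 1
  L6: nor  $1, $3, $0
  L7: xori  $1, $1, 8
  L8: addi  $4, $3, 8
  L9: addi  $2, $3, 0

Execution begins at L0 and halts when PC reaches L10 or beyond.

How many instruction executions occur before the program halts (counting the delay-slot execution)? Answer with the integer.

8

[0] xori  $2, $0, 1  →  {$0:0, $1:8, $2:1, $3:10, $4:6}
[1] beq  $2, $4, L6  →  {$0:0, $1:8, $2:1, $3:10, $4:6}  ⟨branch fallthrough⟩
[2] sub  $2, $1, $2  →  {$0:0, $1:8, $2:7, $3:10, $4:6}
[3] xori  $1, $0, 6  →  {$0:0, $1:6, $2:7, $3:10, $4:6}
[4] bne  $0, $2, L8  →  {$0:0, $1:6, $2:7, $3:10, $4:6}  ⟨branch taken⟩
[5] ori   $2, $3, 1  →  {$0:0, $1:6, $2:11, $3:10, $4:6}
[8] addi  $4, $3, 8  →  {$0:0, $1:6, $2:11, $3:10, $4:18}
[9] addi  $2, $3, 0  →  {$0:0, $1:6, $2:10, $3:10, $4:18}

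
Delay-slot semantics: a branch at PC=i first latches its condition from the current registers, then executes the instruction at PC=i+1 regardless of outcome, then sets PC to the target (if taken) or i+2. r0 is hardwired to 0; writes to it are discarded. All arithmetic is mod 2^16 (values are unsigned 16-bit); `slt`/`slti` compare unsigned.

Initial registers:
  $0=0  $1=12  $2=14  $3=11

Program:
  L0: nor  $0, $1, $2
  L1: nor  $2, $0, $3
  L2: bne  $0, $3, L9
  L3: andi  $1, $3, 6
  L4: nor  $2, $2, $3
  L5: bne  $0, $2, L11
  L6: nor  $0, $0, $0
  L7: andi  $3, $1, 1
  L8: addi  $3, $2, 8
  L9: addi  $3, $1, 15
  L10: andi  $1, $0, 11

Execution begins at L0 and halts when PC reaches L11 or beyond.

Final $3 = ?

#0 nor  $0, $1, $2 ; 0/12/14/11
#1 nor  $2, $0, $3 ; 0/12/65524/11
#2 bne  $0, $3, L9 ; 0/12/65524/11 ; →target
#3 andi  $1, $3, 6 ; 0/2/65524/11
#9 addi  $3, $1, 15 ; 0/2/65524/17
#10 andi  $1, $0, 11 ; 0/0/65524/17

17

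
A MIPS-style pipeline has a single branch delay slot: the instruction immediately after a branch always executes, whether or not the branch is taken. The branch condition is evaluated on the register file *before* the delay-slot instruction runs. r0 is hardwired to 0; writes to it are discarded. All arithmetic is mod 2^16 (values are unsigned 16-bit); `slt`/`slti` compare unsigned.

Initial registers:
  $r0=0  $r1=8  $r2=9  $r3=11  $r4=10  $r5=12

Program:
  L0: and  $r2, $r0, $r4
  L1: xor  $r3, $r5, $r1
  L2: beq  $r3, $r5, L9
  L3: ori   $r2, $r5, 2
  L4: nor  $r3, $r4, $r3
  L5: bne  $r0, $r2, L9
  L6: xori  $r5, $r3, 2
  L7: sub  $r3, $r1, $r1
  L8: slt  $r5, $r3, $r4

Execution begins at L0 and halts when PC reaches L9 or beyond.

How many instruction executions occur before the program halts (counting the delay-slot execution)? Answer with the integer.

#0 and  $r2, $r0, $r4 ; 0/8/0/11/10/12
#1 xor  $r3, $r5, $r1 ; 0/8/0/4/10/12
#2 beq  $r3, $r5, L9 ; 0/8/0/4/10/12 ; →fallthru
#3 ori   $r2, $r5, 2 ; 0/8/14/4/10/12
#4 nor  $r3, $r4, $r3 ; 0/8/14/65521/10/12
#5 bne  $r0, $r2, L9 ; 0/8/14/65521/10/12 ; →target
#6 xori  $r5, $r3, 2 ; 0/8/14/65521/10/65523

7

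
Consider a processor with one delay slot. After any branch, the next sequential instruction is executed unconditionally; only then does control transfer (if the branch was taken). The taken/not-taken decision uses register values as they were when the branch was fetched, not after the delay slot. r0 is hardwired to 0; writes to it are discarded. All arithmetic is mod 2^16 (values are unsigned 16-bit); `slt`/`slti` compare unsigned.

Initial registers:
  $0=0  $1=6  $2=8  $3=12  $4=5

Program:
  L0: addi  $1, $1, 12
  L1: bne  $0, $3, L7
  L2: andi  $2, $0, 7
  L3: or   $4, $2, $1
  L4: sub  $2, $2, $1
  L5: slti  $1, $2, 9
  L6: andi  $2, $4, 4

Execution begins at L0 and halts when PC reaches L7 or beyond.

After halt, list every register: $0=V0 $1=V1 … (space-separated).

  step pc=0: addi  $1, $1, 12  regs=(0,18,8,12,5)
  step pc=1: bne  $0, $3, L7  cond=T  regs=(0,18,8,12,5)
  step pc=2: andi  $2, $0, 7  regs=(0,18,0,12,5)

$0=0 $1=18 $2=0 $3=12 $4=5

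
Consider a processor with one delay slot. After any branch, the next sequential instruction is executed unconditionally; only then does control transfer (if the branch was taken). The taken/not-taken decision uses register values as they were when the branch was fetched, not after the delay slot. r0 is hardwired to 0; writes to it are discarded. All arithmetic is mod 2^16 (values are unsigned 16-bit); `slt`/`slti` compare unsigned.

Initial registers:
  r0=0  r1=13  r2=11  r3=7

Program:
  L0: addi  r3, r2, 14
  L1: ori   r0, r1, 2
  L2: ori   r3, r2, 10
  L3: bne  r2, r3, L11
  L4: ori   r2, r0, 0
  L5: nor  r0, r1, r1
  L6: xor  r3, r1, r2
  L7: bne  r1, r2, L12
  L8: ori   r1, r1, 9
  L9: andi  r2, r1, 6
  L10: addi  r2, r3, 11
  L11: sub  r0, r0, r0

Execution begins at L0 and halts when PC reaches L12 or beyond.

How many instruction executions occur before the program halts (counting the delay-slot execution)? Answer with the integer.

9

#0 addi  r3, r2, 14 ; 0/13/11/25
#1 ori   r0, r1, 2 ; 0/13/11/25
#2 ori   r3, r2, 10 ; 0/13/11/11
#3 bne  r2, r3, L11 ; 0/13/11/11 ; →fallthru
#4 ori   r2, r0, 0 ; 0/13/0/11
#5 nor  r0, r1, r1 ; 0/13/0/11
#6 xor  r3, r1, r2 ; 0/13/0/13
#7 bne  r1, r2, L12 ; 0/13/0/13 ; →target
#8 ori   r1, r1, 9 ; 0/13/0/13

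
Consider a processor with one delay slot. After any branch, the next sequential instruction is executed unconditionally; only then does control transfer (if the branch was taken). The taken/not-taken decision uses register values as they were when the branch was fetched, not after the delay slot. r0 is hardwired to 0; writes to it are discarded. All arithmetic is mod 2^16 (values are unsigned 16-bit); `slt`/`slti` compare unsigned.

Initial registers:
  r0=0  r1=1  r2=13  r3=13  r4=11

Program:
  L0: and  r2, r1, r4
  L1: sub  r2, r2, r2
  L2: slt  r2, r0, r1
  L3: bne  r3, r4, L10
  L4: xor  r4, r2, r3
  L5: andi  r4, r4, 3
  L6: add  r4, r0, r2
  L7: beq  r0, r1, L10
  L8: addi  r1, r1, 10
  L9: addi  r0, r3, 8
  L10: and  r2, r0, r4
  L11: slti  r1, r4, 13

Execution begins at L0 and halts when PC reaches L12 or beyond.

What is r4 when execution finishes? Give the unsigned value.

#0 and  r2, r1, r4 ; 0/1/1/13/11
#1 sub  r2, r2, r2 ; 0/1/0/13/11
#2 slt  r2, r0, r1 ; 0/1/1/13/11
#3 bne  r3, r4, L10 ; 0/1/1/13/11 ; →target
#4 xor  r4, r2, r3 ; 0/1/1/13/12
#10 and  r2, r0, r4 ; 0/1/0/13/12
#11 slti  r1, r4, 13 ; 0/1/0/13/12

12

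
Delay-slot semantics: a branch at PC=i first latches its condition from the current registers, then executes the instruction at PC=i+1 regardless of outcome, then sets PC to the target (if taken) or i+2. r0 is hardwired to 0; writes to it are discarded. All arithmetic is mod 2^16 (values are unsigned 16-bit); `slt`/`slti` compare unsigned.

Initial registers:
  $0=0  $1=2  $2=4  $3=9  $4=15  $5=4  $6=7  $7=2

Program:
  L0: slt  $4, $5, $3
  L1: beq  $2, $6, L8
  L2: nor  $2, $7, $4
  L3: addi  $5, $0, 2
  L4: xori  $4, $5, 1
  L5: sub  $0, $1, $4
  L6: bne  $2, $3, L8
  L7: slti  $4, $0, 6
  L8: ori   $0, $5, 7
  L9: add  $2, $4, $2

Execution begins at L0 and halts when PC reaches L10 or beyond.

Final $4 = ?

1

#0 slt  $4, $5, $3 ; 0/2/4/9/1/4/7/2
#1 beq  $2, $6, L8 ; 0/2/4/9/1/4/7/2 ; →fallthru
#2 nor  $2, $7, $4 ; 0/2/65532/9/1/4/7/2
#3 addi  $5, $0, 2 ; 0/2/65532/9/1/2/7/2
#4 xori  $4, $5, 1 ; 0/2/65532/9/3/2/7/2
#5 sub  $0, $1, $4 ; 0/2/65532/9/3/2/7/2
#6 bne  $2, $3, L8 ; 0/2/65532/9/3/2/7/2 ; →target
#7 slti  $4, $0, 6 ; 0/2/65532/9/1/2/7/2
#8 ori   $0, $5, 7 ; 0/2/65532/9/1/2/7/2
#9 add  $2, $4, $2 ; 0/2/65533/9/1/2/7/2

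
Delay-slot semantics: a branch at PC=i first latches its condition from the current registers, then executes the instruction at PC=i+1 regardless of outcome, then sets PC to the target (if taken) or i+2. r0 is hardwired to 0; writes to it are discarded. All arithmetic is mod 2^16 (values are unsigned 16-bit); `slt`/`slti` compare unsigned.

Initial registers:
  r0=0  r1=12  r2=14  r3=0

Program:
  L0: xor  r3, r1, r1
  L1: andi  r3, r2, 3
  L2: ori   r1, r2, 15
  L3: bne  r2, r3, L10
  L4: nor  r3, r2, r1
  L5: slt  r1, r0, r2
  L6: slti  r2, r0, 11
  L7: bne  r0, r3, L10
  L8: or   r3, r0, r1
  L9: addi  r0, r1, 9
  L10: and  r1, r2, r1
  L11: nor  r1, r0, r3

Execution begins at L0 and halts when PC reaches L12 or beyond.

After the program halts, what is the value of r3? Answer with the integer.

65520

PC=0  xor  r3, r1, r1        | r0=0 r1=12 r2=14 r3=0
PC=1  andi  r3, r2, 3        | r0=0 r1=12 r2=14 r3=2
PC=2  ori   r1, r2, 15       | r0=0 r1=15 r2=14 r3=2
PC=3  bne  r2, r3, L10       | r0=0 r1=15 r2=14 r3=2  [TAKEN]
PC=4  nor  r3, r2, r1        | r0=0 r1=15 r2=14 r3=65520
PC=10 and  r1, r2, r1        | r0=0 r1=14 r2=14 r3=65520
PC=11 nor  r1, r0, r3        | r0=0 r1=15 r2=14 r3=65520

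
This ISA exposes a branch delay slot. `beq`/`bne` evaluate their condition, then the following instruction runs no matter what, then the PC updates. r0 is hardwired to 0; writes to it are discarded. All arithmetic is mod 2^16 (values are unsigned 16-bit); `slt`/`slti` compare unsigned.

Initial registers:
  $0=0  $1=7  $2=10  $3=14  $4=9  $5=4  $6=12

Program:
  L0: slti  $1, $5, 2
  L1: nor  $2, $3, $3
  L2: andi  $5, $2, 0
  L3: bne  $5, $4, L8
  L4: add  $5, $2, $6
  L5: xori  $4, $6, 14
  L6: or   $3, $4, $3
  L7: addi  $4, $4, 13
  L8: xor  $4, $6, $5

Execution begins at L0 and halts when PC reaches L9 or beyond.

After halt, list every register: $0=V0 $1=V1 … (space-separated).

$0=0 $1=0 $2=65521 $3=14 $4=65521 $5=65533 $6=12

[0] slti  $1, $5, 2  →  {$0:0, $1:0, $2:10, $3:14, $4:9, $5:4, $6:12}
[1] nor  $2, $3, $3  →  {$0:0, $1:0, $2:65521, $3:14, $4:9, $5:4, $6:12}
[2] andi  $5, $2, 0  →  {$0:0, $1:0, $2:65521, $3:14, $4:9, $5:0, $6:12}
[3] bne  $5, $4, L8  →  {$0:0, $1:0, $2:65521, $3:14, $4:9, $5:0, $6:12}  ⟨branch taken⟩
[4] add  $5, $2, $6  →  {$0:0, $1:0, $2:65521, $3:14, $4:9, $5:65533, $6:12}
[8] xor  $4, $6, $5  →  {$0:0, $1:0, $2:65521, $3:14, $4:65521, $5:65533, $6:12}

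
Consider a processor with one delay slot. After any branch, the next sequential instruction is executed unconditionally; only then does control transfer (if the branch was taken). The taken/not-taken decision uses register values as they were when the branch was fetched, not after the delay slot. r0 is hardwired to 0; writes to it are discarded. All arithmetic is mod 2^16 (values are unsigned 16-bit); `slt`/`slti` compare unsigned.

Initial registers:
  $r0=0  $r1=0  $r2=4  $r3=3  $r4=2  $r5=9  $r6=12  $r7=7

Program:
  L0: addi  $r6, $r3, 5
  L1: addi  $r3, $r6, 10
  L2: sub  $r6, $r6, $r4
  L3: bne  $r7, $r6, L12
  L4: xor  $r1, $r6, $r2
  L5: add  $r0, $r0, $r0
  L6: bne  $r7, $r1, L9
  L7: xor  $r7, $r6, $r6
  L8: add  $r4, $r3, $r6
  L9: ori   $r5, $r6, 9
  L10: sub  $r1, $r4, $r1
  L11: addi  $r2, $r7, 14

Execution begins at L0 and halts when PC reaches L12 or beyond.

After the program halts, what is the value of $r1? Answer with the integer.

#0 addi  $r6, $r3, 5 ; 0/0/4/3/2/9/8/7
#1 addi  $r3, $r6, 10 ; 0/0/4/18/2/9/8/7
#2 sub  $r6, $r6, $r4 ; 0/0/4/18/2/9/6/7
#3 bne  $r7, $r6, L12 ; 0/0/4/18/2/9/6/7 ; →target
#4 xor  $r1, $r6, $r2 ; 0/2/4/18/2/9/6/7

2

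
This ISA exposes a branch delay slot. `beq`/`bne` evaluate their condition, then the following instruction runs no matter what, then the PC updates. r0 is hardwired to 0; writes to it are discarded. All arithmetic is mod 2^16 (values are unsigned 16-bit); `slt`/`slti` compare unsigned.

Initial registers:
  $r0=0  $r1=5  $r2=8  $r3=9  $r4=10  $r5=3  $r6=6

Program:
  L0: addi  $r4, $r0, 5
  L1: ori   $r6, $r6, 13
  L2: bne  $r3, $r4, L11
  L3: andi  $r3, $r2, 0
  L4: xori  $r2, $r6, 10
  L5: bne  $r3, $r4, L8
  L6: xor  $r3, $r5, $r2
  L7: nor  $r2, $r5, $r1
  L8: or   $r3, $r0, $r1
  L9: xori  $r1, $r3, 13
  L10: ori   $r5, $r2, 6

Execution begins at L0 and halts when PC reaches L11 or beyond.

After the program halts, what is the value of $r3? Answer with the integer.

0

  step pc=0: addi  $r4, $r0, 5  regs=(0,5,8,9,5,3,6)
  step pc=1: ori   $r6, $r6, 13  regs=(0,5,8,9,5,3,15)
  step pc=2: bne  $r3, $r4, L11  cond=T  regs=(0,5,8,9,5,3,15)
  step pc=3: andi  $r3, $r2, 0  regs=(0,5,8,0,5,3,15)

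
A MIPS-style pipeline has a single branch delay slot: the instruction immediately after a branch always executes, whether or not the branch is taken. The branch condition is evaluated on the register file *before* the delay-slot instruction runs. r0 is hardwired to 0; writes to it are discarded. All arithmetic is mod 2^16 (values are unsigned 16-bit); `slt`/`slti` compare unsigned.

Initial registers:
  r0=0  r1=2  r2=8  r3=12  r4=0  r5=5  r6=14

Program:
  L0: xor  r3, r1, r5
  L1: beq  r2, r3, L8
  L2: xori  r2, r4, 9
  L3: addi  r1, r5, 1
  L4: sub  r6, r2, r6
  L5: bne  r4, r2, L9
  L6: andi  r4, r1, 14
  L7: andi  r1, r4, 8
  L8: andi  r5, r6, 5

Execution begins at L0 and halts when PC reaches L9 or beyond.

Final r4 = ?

6

#0 xor  r3, r1, r5 ; 0/2/8/7/0/5/14
#1 beq  r2, r3, L8 ; 0/2/8/7/0/5/14 ; →fallthru
#2 xori  r2, r4, 9 ; 0/2/9/7/0/5/14
#3 addi  r1, r5, 1 ; 0/6/9/7/0/5/14
#4 sub  r6, r2, r6 ; 0/6/9/7/0/5/65531
#5 bne  r4, r2, L9 ; 0/6/9/7/0/5/65531 ; →target
#6 andi  r4, r1, 14 ; 0/6/9/7/6/5/65531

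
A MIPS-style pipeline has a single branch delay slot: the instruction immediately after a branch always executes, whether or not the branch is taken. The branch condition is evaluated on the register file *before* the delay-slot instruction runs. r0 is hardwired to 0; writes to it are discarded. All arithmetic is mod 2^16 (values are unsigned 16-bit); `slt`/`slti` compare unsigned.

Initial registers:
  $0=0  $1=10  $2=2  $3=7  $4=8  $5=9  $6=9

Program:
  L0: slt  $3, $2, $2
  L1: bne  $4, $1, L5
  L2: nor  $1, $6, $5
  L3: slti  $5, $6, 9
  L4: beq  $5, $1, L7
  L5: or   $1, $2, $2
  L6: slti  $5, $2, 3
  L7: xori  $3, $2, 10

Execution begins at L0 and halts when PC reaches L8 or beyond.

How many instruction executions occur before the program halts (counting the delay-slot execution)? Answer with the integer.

[0] slt  $3, $2, $2  →  {$0:0, $1:10, $2:2, $3:0, $4:8, $5:9, $6:9}
[1] bne  $4, $1, L5  →  {$0:0, $1:10, $2:2, $3:0, $4:8, $5:9, $6:9}  ⟨branch taken⟩
[2] nor  $1, $6, $5  →  {$0:0, $1:65526, $2:2, $3:0, $4:8, $5:9, $6:9}
[5] or   $1, $2, $2  →  {$0:0, $1:2, $2:2, $3:0, $4:8, $5:9, $6:9}
[6] slti  $5, $2, 3  →  {$0:0, $1:2, $2:2, $3:0, $4:8, $5:1, $6:9}
[7] xori  $3, $2, 10  →  {$0:0, $1:2, $2:2, $3:8, $4:8, $5:1, $6:9}

6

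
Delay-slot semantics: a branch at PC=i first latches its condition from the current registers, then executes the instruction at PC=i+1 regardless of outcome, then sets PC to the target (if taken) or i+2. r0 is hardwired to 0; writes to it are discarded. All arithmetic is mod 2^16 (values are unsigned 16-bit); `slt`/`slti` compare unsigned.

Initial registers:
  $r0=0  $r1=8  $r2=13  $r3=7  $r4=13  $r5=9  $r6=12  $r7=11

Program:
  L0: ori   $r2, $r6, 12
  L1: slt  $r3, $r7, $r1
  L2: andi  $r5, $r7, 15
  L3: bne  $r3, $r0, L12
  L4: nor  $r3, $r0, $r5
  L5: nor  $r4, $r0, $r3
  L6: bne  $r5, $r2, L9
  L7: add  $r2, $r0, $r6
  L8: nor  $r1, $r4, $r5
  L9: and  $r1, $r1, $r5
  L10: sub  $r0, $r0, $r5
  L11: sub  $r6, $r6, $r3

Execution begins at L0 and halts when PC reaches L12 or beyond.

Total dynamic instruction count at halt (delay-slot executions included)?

[0] ori   $r2, $r6, 12  →  {$r0:0, $r1:8, $r2:12, $r3:7, $r4:13, $r5:9, $r6:12, $r7:11}
[1] slt  $r3, $r7, $r1  →  {$r0:0, $r1:8, $r2:12, $r3:0, $r4:13, $r5:9, $r6:12, $r7:11}
[2] andi  $r5, $r7, 15  →  {$r0:0, $r1:8, $r2:12, $r3:0, $r4:13, $r5:11, $r6:12, $r7:11}
[3] bne  $r3, $r0, L12  →  {$r0:0, $r1:8, $r2:12, $r3:0, $r4:13, $r5:11, $r6:12, $r7:11}  ⟨branch fallthrough⟩
[4] nor  $r3, $r0, $r5  →  {$r0:0, $r1:8, $r2:12, $r3:65524, $r4:13, $r5:11, $r6:12, $r7:11}
[5] nor  $r4, $r0, $r3  →  {$r0:0, $r1:8, $r2:12, $r3:65524, $r4:11, $r5:11, $r6:12, $r7:11}
[6] bne  $r5, $r2, L9  →  {$r0:0, $r1:8, $r2:12, $r3:65524, $r4:11, $r5:11, $r6:12, $r7:11}  ⟨branch taken⟩
[7] add  $r2, $r0, $r6  →  {$r0:0, $r1:8, $r2:12, $r3:65524, $r4:11, $r5:11, $r6:12, $r7:11}
[9] and  $r1, $r1, $r5  →  {$r0:0, $r1:8, $r2:12, $r3:65524, $r4:11, $r5:11, $r6:12, $r7:11}
[10] sub  $r0, $r0, $r5  →  {$r0:0, $r1:8, $r2:12, $r3:65524, $r4:11, $r5:11, $r6:12, $r7:11}
[11] sub  $r6, $r6, $r3  →  {$r0:0, $r1:8, $r2:12, $r3:65524, $r4:11, $r5:11, $r6:24, $r7:11}

11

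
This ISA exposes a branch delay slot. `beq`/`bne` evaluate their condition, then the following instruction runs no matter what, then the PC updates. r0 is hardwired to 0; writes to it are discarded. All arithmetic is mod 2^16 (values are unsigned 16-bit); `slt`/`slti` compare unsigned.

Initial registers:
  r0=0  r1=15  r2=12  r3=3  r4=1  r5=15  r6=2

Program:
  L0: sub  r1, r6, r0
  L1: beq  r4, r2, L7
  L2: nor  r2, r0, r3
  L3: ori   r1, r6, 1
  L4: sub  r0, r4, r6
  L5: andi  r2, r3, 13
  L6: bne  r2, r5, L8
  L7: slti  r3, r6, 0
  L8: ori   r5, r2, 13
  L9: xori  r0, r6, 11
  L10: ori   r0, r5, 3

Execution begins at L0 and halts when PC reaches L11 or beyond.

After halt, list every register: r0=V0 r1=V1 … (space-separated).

#0 sub  r1, r6, r0 ; 0/2/12/3/1/15/2
#1 beq  r4, r2, L7 ; 0/2/12/3/1/15/2 ; →fallthru
#2 nor  r2, r0, r3 ; 0/2/65532/3/1/15/2
#3 ori   r1, r6, 1 ; 0/3/65532/3/1/15/2
#4 sub  r0, r4, r6 ; 0/3/65532/3/1/15/2
#5 andi  r2, r3, 13 ; 0/3/1/3/1/15/2
#6 bne  r2, r5, L8 ; 0/3/1/3/1/15/2 ; →target
#7 slti  r3, r6, 0 ; 0/3/1/0/1/15/2
#8 ori   r5, r2, 13 ; 0/3/1/0/1/13/2
#9 xori  r0, r6, 11 ; 0/3/1/0/1/13/2
#10 ori   r0, r5, 3 ; 0/3/1/0/1/13/2

r0=0 r1=3 r2=1 r3=0 r4=1 r5=13 r6=2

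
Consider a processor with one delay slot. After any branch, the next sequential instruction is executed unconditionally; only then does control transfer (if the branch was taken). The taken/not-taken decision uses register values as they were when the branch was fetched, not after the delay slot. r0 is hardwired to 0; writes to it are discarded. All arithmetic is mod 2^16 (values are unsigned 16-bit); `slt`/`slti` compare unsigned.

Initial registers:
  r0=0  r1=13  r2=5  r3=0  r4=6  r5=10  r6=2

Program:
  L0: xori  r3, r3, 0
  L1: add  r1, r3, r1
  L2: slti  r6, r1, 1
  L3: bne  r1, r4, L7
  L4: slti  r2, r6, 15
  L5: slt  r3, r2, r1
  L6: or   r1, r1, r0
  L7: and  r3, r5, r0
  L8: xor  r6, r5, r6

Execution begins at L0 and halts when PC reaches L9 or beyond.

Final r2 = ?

PC=0  xori  r3, r3, 0        | r0=0 r1=13 r2=5 r3=0 r4=6 r5=10 r6=2
PC=1  add  r1, r3, r1        | r0=0 r1=13 r2=5 r3=0 r4=6 r5=10 r6=2
PC=2  slti  r6, r1, 1        | r0=0 r1=13 r2=5 r3=0 r4=6 r5=10 r6=0
PC=3  bne  r1, r4, L7        | r0=0 r1=13 r2=5 r3=0 r4=6 r5=10 r6=0  [TAKEN]
PC=4  slti  r2, r6, 15       | r0=0 r1=13 r2=1 r3=0 r4=6 r5=10 r6=0
PC=7  and  r3, r5, r0        | r0=0 r1=13 r2=1 r3=0 r4=6 r5=10 r6=0
PC=8  xor  r6, r5, r6        | r0=0 r1=13 r2=1 r3=0 r4=6 r5=10 r6=10

1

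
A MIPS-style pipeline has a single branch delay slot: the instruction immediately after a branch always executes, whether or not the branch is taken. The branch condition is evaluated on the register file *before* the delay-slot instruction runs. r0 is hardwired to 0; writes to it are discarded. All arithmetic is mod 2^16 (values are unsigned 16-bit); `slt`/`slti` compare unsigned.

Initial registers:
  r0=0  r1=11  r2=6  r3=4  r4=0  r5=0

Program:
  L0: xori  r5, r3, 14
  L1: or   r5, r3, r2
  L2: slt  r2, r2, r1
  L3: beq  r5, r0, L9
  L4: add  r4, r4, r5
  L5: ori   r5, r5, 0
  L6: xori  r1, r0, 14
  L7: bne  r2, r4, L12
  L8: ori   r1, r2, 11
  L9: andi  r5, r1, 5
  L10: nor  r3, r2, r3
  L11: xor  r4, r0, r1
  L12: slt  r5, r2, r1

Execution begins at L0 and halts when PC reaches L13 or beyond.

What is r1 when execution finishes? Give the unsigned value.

  step pc=0: xori  r5, r3, 14  regs=(0,11,6,4,0,10)
  step pc=1: or   r5, r3, r2  regs=(0,11,6,4,0,6)
  step pc=2: slt  r2, r2, r1  regs=(0,11,1,4,0,6)
  step pc=3: beq  r5, r0, L9  cond=F  regs=(0,11,1,4,0,6)
  step pc=4: add  r4, r4, r5  regs=(0,11,1,4,6,6)
  step pc=5: ori   r5, r5, 0  regs=(0,11,1,4,6,6)
  step pc=6: xori  r1, r0, 14  regs=(0,14,1,4,6,6)
  step pc=7: bne  r2, r4, L12  cond=T  regs=(0,14,1,4,6,6)
  step pc=8: ori   r1, r2, 11  regs=(0,11,1,4,6,6)
  step pc=12: slt  r5, r2, r1  regs=(0,11,1,4,6,1)

11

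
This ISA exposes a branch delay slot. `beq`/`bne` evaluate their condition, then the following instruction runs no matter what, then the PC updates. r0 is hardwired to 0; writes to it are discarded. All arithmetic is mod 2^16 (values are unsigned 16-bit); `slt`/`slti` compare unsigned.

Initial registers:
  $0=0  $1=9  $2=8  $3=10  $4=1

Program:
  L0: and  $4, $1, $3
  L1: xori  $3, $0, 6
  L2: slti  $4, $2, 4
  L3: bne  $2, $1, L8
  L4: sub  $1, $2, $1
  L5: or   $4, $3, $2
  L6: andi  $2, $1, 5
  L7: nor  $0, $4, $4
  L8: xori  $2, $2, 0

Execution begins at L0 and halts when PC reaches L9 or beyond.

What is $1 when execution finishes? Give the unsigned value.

  step pc=0: and  $4, $1, $3  regs=(0,9,8,10,8)
  step pc=1: xori  $3, $0, 6  regs=(0,9,8,6,8)
  step pc=2: slti  $4, $2, 4  regs=(0,9,8,6,0)
  step pc=3: bne  $2, $1, L8  cond=T  regs=(0,9,8,6,0)
  step pc=4: sub  $1, $2, $1  regs=(0,65535,8,6,0)
  step pc=8: xori  $2, $2, 0  regs=(0,65535,8,6,0)

65535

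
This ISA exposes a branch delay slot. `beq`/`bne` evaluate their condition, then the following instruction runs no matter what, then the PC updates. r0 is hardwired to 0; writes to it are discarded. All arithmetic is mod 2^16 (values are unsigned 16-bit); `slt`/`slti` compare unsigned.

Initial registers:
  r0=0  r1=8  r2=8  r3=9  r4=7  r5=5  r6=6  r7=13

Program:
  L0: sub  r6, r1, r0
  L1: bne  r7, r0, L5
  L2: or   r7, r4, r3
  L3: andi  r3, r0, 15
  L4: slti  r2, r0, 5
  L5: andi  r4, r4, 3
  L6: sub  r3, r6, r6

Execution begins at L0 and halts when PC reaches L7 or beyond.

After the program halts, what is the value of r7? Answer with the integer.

[0] sub  r6, r1, r0  →  {r0:0, r1:8, r2:8, r3:9, r4:7, r5:5, r6:8, r7:13}
[1] bne  r7, r0, L5  →  {r0:0, r1:8, r2:8, r3:9, r4:7, r5:5, r6:8, r7:13}  ⟨branch taken⟩
[2] or   r7, r4, r3  →  {r0:0, r1:8, r2:8, r3:9, r4:7, r5:5, r6:8, r7:15}
[5] andi  r4, r4, 3  →  {r0:0, r1:8, r2:8, r3:9, r4:3, r5:5, r6:8, r7:15}
[6] sub  r3, r6, r6  →  {r0:0, r1:8, r2:8, r3:0, r4:3, r5:5, r6:8, r7:15}

15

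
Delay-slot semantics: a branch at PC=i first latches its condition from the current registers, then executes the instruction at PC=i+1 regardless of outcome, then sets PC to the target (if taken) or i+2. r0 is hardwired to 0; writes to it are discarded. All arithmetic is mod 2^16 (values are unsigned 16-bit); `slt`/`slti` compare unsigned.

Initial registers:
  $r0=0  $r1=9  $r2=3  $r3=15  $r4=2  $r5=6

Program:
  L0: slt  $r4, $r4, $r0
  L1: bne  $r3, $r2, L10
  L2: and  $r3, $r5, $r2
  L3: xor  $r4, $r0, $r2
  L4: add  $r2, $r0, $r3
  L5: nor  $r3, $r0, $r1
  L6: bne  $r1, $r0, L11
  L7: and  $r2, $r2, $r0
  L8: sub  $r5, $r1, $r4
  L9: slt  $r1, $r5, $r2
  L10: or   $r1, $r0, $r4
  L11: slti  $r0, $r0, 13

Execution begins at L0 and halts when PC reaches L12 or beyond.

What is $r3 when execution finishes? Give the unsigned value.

#0 slt  $r4, $r4, $r0 ; 0/9/3/15/0/6
#1 bne  $r3, $r2, L10 ; 0/9/3/15/0/6 ; →target
#2 and  $r3, $r5, $r2 ; 0/9/3/2/0/6
#10 or   $r1, $r0, $r4 ; 0/0/3/2/0/6
#11 slti  $r0, $r0, 13 ; 0/0/3/2/0/6

2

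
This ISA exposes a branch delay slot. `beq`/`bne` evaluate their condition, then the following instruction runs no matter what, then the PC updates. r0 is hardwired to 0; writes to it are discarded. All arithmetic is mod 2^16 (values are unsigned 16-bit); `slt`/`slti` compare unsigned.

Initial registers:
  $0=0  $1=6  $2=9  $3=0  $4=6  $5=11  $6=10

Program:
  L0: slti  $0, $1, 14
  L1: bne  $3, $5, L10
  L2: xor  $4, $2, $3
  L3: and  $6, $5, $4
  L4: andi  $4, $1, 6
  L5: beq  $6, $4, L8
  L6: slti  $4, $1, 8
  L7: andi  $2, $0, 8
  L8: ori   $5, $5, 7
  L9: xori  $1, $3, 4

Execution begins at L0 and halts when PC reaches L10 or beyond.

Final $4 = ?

9

#0 slti  $0, $1, 14 ; 0/6/9/0/6/11/10
#1 bne  $3, $5, L10 ; 0/6/9/0/6/11/10 ; →target
#2 xor  $4, $2, $3 ; 0/6/9/0/9/11/10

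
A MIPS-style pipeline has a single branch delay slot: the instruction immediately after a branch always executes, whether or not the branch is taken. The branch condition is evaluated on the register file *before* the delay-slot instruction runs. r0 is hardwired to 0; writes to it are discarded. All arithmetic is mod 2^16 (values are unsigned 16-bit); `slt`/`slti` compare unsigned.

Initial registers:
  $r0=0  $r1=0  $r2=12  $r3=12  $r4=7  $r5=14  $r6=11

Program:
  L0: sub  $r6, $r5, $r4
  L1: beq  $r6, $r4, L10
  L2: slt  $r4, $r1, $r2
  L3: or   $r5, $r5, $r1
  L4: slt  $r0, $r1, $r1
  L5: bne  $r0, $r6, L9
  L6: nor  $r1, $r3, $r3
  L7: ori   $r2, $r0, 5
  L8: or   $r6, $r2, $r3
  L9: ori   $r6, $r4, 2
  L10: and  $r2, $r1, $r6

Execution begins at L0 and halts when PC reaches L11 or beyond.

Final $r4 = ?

PC=0  sub  $r6, $r5, $r4     | $r0=0 $r1=0 $r2=12 $r3=12 $r4=7 $r5=14 $r6=7
PC=1  beq  $r6, $r4, L10     | $r0=0 $r1=0 $r2=12 $r3=12 $r4=7 $r5=14 $r6=7  [TAKEN]
PC=2  slt  $r4, $r1, $r2     | $r0=0 $r1=0 $r2=12 $r3=12 $r4=1 $r5=14 $r6=7
PC=10 and  $r2, $r1, $r6     | $r0=0 $r1=0 $r2=0 $r3=12 $r4=1 $r5=14 $r6=7

1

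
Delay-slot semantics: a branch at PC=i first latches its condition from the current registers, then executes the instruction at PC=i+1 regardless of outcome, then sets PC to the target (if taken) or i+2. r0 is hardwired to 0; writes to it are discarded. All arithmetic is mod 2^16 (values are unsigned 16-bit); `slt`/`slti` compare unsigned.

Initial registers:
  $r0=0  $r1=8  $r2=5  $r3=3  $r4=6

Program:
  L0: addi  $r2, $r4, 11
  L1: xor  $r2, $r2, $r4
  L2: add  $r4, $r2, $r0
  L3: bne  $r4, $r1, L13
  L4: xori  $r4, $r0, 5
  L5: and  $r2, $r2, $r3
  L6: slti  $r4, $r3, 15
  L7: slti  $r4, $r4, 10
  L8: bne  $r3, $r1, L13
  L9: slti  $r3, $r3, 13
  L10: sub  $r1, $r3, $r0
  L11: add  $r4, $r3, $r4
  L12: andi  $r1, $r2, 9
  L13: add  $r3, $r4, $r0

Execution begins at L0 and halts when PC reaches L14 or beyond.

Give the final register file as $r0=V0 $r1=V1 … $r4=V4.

#0 addi  $r2, $r4, 11 ; 0/8/17/3/6
#1 xor  $r2, $r2, $r4 ; 0/8/23/3/6
#2 add  $r4, $r2, $r0 ; 0/8/23/3/23
#3 bne  $r4, $r1, L13 ; 0/8/23/3/23 ; →target
#4 xori  $r4, $r0, 5 ; 0/8/23/3/5
#13 add  $r3, $r4, $r0 ; 0/8/23/5/5

$r0=0 $r1=8 $r2=23 $r3=5 $r4=5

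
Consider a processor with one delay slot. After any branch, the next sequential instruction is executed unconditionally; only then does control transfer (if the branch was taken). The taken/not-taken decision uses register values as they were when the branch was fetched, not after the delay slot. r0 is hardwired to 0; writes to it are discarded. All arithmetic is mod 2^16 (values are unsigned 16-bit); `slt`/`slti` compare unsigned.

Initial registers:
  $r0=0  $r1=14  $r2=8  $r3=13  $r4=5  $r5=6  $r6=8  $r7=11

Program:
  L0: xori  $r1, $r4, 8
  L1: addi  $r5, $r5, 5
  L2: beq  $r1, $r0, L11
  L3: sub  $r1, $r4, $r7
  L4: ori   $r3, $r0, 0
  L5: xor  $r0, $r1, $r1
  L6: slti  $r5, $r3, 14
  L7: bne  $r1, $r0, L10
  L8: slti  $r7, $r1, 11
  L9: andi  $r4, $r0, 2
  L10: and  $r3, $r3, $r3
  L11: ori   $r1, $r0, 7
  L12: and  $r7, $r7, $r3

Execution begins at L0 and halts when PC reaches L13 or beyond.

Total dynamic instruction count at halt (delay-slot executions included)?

[0] xori  $r1, $r4, 8  →  {$r0:0, $r1:13, $r2:8, $r3:13, $r4:5, $r5:6, $r6:8, $r7:11}
[1] addi  $r5, $r5, 5  →  {$r0:0, $r1:13, $r2:8, $r3:13, $r4:5, $r5:11, $r6:8, $r7:11}
[2] beq  $r1, $r0, L11  →  {$r0:0, $r1:13, $r2:8, $r3:13, $r4:5, $r5:11, $r6:8, $r7:11}  ⟨branch fallthrough⟩
[3] sub  $r1, $r4, $r7  →  {$r0:0, $r1:65530, $r2:8, $r3:13, $r4:5, $r5:11, $r6:8, $r7:11}
[4] ori   $r3, $r0, 0  →  {$r0:0, $r1:65530, $r2:8, $r3:0, $r4:5, $r5:11, $r6:8, $r7:11}
[5] xor  $r0, $r1, $r1  →  {$r0:0, $r1:65530, $r2:8, $r3:0, $r4:5, $r5:11, $r6:8, $r7:11}
[6] slti  $r5, $r3, 14  →  {$r0:0, $r1:65530, $r2:8, $r3:0, $r4:5, $r5:1, $r6:8, $r7:11}
[7] bne  $r1, $r0, L10  →  {$r0:0, $r1:65530, $r2:8, $r3:0, $r4:5, $r5:1, $r6:8, $r7:11}  ⟨branch taken⟩
[8] slti  $r7, $r1, 11  →  {$r0:0, $r1:65530, $r2:8, $r3:0, $r4:5, $r5:1, $r6:8, $r7:0}
[10] and  $r3, $r3, $r3  →  {$r0:0, $r1:65530, $r2:8, $r3:0, $r4:5, $r5:1, $r6:8, $r7:0}
[11] ori   $r1, $r0, 7  →  {$r0:0, $r1:7, $r2:8, $r3:0, $r4:5, $r5:1, $r6:8, $r7:0}
[12] and  $r7, $r7, $r3  →  {$r0:0, $r1:7, $r2:8, $r3:0, $r4:5, $r5:1, $r6:8, $r7:0}

12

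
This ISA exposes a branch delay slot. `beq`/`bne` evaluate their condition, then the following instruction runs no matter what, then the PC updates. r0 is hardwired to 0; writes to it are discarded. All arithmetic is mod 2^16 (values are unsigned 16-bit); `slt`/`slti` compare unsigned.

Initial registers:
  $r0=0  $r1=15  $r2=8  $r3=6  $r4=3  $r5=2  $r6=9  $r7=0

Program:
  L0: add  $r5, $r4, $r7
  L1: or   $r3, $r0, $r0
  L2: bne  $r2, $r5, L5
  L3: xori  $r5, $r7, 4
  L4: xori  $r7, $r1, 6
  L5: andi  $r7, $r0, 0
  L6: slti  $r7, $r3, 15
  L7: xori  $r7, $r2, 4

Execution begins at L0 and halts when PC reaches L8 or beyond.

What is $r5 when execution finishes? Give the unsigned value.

[0] add  $r5, $r4, $r7  →  {$r0:0, $r1:15, $r2:8, $r3:6, $r4:3, $r5:3, $r6:9, $r7:0}
[1] or   $r3, $r0, $r0  →  {$r0:0, $r1:15, $r2:8, $r3:0, $r4:3, $r5:3, $r6:9, $r7:0}
[2] bne  $r2, $r5, L5  →  {$r0:0, $r1:15, $r2:8, $r3:0, $r4:3, $r5:3, $r6:9, $r7:0}  ⟨branch taken⟩
[3] xori  $r5, $r7, 4  →  {$r0:0, $r1:15, $r2:8, $r3:0, $r4:3, $r5:4, $r6:9, $r7:0}
[5] andi  $r7, $r0, 0  →  {$r0:0, $r1:15, $r2:8, $r3:0, $r4:3, $r5:4, $r6:9, $r7:0}
[6] slti  $r7, $r3, 15  →  {$r0:0, $r1:15, $r2:8, $r3:0, $r4:3, $r5:4, $r6:9, $r7:1}
[7] xori  $r7, $r2, 4  →  {$r0:0, $r1:15, $r2:8, $r3:0, $r4:3, $r5:4, $r6:9, $r7:12}

4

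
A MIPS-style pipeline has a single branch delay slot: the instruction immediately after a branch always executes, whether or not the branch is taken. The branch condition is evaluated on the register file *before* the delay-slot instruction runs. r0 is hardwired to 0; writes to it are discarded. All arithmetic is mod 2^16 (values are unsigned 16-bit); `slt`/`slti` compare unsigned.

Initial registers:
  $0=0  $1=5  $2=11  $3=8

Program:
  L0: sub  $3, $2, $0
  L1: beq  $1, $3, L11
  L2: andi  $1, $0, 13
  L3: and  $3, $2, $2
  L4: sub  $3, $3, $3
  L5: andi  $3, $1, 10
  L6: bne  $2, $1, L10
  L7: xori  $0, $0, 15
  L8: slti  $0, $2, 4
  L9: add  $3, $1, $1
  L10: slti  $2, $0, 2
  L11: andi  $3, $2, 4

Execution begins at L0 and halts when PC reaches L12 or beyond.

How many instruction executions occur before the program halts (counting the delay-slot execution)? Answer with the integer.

10

  step pc=0: sub  $3, $2, $0  regs=(0,5,11,11)
  step pc=1: beq  $1, $3, L11  cond=F  regs=(0,5,11,11)
  step pc=2: andi  $1, $0, 13  regs=(0,0,11,11)
  step pc=3: and  $3, $2, $2  regs=(0,0,11,11)
  step pc=4: sub  $3, $3, $3  regs=(0,0,11,0)
  step pc=5: andi  $3, $1, 10  regs=(0,0,11,0)
  step pc=6: bne  $2, $1, L10  cond=T  regs=(0,0,11,0)
  step pc=7: xori  $0, $0, 15  regs=(0,0,11,0)
  step pc=10: slti  $2, $0, 2  regs=(0,0,1,0)
  step pc=11: andi  $3, $2, 4  regs=(0,0,1,0)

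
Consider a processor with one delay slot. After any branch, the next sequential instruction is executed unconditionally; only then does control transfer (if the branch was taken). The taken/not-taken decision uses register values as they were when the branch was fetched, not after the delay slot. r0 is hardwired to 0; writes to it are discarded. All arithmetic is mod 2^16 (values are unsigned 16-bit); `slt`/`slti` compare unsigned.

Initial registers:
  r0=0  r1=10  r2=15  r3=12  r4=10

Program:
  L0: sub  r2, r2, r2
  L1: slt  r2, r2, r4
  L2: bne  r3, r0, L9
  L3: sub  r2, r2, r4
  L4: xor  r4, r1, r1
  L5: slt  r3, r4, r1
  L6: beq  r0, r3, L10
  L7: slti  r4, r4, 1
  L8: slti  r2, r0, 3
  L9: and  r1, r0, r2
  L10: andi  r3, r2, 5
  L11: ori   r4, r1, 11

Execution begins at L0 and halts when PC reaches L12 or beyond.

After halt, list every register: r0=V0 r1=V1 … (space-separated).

r0=0 r1=0 r2=65527 r3=5 r4=11

[0] sub  r2, r2, r2  →  {r0:0, r1:10, r2:0, r3:12, r4:10}
[1] slt  r2, r2, r4  →  {r0:0, r1:10, r2:1, r3:12, r4:10}
[2] bne  r3, r0, L9  →  {r0:0, r1:10, r2:1, r3:12, r4:10}  ⟨branch taken⟩
[3] sub  r2, r2, r4  →  {r0:0, r1:10, r2:65527, r3:12, r4:10}
[9] and  r1, r0, r2  →  {r0:0, r1:0, r2:65527, r3:12, r4:10}
[10] andi  r3, r2, 5  →  {r0:0, r1:0, r2:65527, r3:5, r4:10}
[11] ori   r4, r1, 11  →  {r0:0, r1:0, r2:65527, r3:5, r4:11}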